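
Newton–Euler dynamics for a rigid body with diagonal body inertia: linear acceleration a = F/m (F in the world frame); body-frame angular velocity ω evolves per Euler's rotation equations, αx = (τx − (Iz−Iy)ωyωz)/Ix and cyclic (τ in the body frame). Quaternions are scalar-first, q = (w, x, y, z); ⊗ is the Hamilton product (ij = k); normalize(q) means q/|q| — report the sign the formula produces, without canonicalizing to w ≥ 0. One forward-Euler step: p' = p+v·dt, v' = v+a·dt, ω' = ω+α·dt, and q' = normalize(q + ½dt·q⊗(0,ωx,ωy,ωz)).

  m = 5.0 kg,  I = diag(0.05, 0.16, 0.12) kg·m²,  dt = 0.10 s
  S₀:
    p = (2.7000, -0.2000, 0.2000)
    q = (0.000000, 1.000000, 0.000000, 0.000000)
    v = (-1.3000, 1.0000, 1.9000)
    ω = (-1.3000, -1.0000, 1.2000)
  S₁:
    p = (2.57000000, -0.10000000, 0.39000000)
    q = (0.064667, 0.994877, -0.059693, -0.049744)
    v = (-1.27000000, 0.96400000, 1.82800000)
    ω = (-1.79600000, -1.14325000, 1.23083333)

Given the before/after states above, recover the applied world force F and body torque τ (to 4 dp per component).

F = (1.5000, -1.8000, -3.6000)
τ = (-0.2000, -0.1200, 0.1800)

velocity change Δv = (0.03000000, -0.03600000, -0.07200000)
m·(v₁−v₀)/dt = (1.5000, -1.8000, -3.6000)
rate change Δω = (-0.49600000, -0.14325000, 0.03083333)
τ = I·(Δω/dt) + ω₀×(Iω₀) = (-0.2000, -0.1200, 0.1800)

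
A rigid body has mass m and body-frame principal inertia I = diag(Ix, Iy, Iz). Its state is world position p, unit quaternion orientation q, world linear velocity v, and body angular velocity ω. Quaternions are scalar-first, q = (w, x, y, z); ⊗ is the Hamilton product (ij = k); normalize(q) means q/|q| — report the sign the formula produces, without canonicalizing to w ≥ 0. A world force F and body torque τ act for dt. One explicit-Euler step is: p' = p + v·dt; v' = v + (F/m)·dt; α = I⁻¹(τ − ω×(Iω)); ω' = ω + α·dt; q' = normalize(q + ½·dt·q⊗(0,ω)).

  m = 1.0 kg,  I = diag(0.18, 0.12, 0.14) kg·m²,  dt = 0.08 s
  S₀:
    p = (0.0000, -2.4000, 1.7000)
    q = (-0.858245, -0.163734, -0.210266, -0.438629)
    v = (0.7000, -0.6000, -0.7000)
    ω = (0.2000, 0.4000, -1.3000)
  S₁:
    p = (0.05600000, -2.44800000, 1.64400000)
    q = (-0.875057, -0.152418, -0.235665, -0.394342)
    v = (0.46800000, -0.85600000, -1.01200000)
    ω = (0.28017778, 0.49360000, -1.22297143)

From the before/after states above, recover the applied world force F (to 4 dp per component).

F = (-2.9000, -3.2000, -3.9000)

v₁ − v₀ = (-0.23200000, -0.25600000, -0.31200000)
m·(v₁−v₀)/dt = (-2.9000, -3.2000, -3.9000)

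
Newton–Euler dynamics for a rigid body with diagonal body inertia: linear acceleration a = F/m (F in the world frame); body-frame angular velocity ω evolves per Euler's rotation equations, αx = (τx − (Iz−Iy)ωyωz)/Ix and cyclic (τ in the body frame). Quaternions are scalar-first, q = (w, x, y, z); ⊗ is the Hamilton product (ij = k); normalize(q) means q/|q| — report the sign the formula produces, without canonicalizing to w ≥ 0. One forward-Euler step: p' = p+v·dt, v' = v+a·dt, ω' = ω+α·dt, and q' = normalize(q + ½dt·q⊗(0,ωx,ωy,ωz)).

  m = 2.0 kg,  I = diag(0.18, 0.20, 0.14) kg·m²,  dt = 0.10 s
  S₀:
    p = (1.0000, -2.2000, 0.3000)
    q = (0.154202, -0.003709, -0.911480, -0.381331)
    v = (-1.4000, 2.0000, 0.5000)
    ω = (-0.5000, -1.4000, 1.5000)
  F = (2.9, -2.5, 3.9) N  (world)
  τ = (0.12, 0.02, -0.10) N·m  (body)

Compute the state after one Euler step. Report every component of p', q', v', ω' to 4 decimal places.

p' = (0.8600, -2.0000, 0.3500)
q' = (0.1182, -0.1021, -0.9074, -0.3901)
v' = (-1.2550, 1.8750, 0.6950)
ω' = (-0.5033, -1.3750, 1.4186)

linear accel F/m = (1.4500, -1.2500, 1.9500)
p' = p + v·dt = (0.8600, -2.0000, 0.3500)
new velocity v' = (-1.2550, 1.8750, 0.6950)
ω×(Iω) gyroscopic = (0.1260, -0.0300, 0.0140)
α = I⁻¹(τ − ω×Iω) = (-0.0333, 0.2500, -0.8143)
ω + α·dt = (-0.5033, -1.3750, 1.4186)
Hamilton product q⊗(0,ω) = (-0.7059300, -1.9781844, -0.0196538, -0.2192444)
q' = normalize(q + ½dt·q⊗(0,ω)) = (0.1182, -0.1021, -0.9074, -0.3901)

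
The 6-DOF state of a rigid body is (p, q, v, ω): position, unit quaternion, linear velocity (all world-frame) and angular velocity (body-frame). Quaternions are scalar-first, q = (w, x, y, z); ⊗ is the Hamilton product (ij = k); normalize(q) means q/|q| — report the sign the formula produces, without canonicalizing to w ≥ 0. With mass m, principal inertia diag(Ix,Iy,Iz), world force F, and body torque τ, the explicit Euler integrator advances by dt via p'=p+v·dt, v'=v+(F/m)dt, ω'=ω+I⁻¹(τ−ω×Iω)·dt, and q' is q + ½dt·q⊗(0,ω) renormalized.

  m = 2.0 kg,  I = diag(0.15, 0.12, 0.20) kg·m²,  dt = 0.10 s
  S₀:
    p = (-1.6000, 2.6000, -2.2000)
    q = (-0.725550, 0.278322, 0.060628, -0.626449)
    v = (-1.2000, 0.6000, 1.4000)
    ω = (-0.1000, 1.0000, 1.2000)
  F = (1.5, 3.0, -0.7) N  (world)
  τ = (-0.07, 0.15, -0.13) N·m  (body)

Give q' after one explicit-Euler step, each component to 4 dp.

q' = (-0.6875, 0.3159, 0.0108, -0.6538)

2q̇ = q⊗(0,ω) = (0.7189430, 0.7717576, -0.9968915, -0.5862752)
updated quaternion q' = (-0.6875, 0.3159, 0.0108, -0.6538)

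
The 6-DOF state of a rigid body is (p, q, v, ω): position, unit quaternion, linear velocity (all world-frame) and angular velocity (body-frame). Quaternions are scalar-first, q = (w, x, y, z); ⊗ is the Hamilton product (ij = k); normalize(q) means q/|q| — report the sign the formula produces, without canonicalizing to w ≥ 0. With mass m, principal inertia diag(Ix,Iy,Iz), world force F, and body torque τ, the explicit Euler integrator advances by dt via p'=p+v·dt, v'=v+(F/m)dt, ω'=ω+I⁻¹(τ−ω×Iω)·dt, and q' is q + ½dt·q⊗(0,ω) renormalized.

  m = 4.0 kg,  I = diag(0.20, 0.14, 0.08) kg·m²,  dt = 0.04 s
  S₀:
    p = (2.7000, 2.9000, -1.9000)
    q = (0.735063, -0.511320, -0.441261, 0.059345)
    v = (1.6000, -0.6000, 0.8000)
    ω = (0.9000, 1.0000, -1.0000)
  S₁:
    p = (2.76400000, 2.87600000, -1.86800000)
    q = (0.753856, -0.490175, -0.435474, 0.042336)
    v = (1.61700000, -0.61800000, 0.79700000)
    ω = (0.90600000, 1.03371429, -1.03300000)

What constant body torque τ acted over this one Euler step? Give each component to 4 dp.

rate change Δω = (0.00600000, 0.03371429, -0.03300000)
τ = I·(Δω/dt) + ω₀×(Iω₀) = (0.0900, 0.0100, -0.1200)

τ = (0.0900, 0.0100, -0.1200)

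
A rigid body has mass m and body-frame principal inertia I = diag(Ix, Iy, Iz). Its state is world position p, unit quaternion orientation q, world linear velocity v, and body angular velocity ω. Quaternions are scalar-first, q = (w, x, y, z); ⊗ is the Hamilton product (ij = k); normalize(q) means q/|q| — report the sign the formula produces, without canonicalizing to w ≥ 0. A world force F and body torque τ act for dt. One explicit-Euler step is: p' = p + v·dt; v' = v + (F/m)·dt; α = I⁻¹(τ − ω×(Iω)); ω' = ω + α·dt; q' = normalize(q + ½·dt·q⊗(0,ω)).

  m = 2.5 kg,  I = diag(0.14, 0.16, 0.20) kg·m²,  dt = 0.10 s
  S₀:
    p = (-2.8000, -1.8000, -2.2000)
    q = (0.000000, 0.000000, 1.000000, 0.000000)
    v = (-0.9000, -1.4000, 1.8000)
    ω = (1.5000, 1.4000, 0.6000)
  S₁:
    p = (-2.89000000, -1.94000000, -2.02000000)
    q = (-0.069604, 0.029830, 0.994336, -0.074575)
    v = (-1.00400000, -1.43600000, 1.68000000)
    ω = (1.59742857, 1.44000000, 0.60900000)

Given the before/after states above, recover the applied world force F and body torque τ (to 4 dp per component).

F = (-2.6000, -0.9000, -3.0000)
τ = (0.1700, 0.0100, 0.0600)

Δω = ω₁−ω₀ = (0.09742857, 0.04000000, 0.00900000)
τ = I·(Δω/dt) + ω₀×(Iω₀) = (0.1700, 0.0100, 0.0600)
v₁ − v₀ = (-0.10400000, -0.03600000, -0.12000000)
applied force F = (-2.6000, -0.9000, -3.0000)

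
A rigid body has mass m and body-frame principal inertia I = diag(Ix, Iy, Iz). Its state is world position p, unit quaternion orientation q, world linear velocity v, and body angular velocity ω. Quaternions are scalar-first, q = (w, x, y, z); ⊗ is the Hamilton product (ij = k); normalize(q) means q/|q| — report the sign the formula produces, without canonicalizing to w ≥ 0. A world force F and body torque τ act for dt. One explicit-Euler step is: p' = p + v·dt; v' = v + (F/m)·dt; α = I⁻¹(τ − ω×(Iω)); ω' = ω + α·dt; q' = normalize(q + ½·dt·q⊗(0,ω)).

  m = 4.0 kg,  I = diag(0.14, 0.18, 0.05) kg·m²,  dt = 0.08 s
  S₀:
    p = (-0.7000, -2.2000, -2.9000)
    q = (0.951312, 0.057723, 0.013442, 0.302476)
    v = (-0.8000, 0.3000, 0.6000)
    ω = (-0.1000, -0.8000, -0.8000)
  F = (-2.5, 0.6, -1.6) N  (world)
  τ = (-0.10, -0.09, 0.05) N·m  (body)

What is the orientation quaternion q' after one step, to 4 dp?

q' = (0.9607, 0.0631, -0.0163, 0.2700)

q⊗(0,ω) = (0.2585067, 0.1360960, -0.7451188, -0.8058838)
updated quaternion q' = (0.9607, 0.0631, -0.0163, 0.2700)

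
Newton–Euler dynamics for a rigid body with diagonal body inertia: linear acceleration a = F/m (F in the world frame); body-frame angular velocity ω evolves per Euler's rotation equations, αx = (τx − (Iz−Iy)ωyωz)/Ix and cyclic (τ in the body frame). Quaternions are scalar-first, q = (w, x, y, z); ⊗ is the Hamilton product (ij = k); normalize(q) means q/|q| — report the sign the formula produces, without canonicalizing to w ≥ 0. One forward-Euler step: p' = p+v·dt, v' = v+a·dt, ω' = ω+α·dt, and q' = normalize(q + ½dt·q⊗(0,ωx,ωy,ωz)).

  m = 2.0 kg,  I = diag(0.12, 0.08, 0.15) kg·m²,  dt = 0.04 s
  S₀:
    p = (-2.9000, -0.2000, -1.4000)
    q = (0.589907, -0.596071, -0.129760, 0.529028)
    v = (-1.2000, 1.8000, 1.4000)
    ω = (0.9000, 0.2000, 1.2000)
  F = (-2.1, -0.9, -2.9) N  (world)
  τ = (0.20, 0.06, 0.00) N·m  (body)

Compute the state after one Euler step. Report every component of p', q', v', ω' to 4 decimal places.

p' = (-2.9480, -0.1280, -1.3440)
q' = (0.5882, -0.5904, -0.1035, 0.5429)
v' = (-1.2420, 1.7820, 1.3420)
ω' = (0.9611, 0.2462, 1.2019)

(τ − ω×Iω)/I = (1.5267, 1.1550, 0.0480)
ω' = ω + α·dt = (0.9611, 0.2462, 1.2019)
Hamilton product q⊗(0,ω) = (-0.0724177, 0.2693987, 1.3093918, 0.7054582)
q' = normalize(q + ½dt·q⊗(0,ω)) = (0.5882, -0.5904, -0.1035, 0.5429)
new position p' = (-2.9480, -0.1280, -1.3440)
new velocity v' = (-1.2420, 1.7820, 1.3420)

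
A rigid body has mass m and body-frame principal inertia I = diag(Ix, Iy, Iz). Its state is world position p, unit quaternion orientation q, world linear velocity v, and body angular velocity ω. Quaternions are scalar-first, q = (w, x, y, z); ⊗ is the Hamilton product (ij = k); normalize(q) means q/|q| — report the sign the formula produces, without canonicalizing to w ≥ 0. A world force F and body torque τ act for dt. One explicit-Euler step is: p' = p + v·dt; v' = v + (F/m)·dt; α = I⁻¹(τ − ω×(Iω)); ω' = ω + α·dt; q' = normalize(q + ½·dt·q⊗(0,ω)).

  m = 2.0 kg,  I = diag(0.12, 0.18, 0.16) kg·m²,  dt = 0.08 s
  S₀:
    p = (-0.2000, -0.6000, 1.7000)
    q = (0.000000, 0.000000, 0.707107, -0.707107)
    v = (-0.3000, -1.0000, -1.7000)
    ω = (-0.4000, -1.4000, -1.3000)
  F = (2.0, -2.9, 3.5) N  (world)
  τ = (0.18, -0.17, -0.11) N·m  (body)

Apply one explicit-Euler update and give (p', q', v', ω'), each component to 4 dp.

p' = (-0.2240, -0.6800, 1.5640)
q' = (0.0028, -0.0761, 0.7162, -0.6937)
v' = (-0.2200, -1.1160, -1.5600)
ω' = (-0.2557, -1.4663, -1.3718)

p' = p + v·dt = (-0.2240, -0.6800, 1.5640)
v' = v + a·dt = (-0.2200, -1.1160, -1.5600)
gyro term ω×Iω = (-0.0364, -0.0208, 0.0336)
α = I⁻¹(τ − ω×Iω) = (1.8033, -0.8289, -0.8975)
ω + α·dt = (-0.2557, -1.4663, -1.3718)
2q̇ = q⊗(0,ω) = (0.0707107, -1.9091889, 0.2828428, 0.2828428)
q' = normalize(q + ½dt·q⊗(0,ω)) = (0.0028, -0.0761, 0.7162, -0.6937)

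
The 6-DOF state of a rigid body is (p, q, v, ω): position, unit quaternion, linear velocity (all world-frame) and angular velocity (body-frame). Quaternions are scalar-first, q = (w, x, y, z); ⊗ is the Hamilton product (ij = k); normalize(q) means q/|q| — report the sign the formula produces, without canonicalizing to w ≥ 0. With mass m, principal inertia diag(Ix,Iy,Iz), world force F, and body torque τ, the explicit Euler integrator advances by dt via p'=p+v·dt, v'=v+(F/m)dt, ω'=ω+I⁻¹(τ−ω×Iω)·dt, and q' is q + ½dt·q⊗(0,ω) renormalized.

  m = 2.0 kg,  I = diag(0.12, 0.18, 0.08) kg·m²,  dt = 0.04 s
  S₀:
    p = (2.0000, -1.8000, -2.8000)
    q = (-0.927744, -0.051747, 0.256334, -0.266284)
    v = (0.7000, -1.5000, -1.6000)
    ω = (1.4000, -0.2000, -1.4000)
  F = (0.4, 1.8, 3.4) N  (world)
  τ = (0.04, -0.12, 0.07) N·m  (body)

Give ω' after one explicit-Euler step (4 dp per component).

precession coupling ω×(Iω) = (-0.0280, -0.0784, -0.0168)
angular accel α = (0.5667, -0.2311, 1.0850)
new body rate ω' = (1.4227, -0.2092, -1.3566)

ω' = (1.4227, -0.2092, -1.3566)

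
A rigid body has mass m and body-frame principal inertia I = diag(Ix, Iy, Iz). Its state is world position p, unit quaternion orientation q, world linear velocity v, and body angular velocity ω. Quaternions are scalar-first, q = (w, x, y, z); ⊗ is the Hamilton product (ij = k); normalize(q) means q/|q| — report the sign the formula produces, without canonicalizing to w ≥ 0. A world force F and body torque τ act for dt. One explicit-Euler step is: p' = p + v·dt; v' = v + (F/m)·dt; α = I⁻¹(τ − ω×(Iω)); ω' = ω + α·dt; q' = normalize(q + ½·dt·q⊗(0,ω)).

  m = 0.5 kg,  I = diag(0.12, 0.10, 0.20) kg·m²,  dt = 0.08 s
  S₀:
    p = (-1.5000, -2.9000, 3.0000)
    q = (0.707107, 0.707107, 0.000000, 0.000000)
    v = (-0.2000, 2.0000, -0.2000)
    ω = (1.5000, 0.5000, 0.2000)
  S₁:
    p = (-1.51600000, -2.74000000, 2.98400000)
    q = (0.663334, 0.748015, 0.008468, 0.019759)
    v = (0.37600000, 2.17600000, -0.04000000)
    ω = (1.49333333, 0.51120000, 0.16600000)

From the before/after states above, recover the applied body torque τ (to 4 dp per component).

rate change Δω = (-0.00666667, 0.01120000, -0.03400000)
ω₀×(Iω₀) = (0.0100, -0.0240, -0.0150)
I·α + gyro = (0.0000, -0.0100, -0.1000)

τ = (0.0000, -0.0100, -0.1000)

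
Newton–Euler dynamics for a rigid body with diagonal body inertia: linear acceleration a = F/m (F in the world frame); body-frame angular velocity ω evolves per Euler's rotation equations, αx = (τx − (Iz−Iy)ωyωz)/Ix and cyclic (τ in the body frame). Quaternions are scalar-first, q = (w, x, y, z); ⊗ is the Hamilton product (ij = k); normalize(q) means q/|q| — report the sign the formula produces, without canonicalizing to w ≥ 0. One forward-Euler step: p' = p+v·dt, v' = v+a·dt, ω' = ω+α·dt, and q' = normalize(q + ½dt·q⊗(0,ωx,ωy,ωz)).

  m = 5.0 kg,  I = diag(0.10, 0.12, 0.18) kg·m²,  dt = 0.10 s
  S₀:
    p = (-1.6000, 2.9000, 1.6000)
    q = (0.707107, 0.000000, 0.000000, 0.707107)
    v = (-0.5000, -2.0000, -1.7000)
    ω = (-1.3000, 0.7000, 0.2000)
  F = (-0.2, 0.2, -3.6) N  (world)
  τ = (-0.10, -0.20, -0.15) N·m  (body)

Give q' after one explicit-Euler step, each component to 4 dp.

q⊗(0,ω) = (-0.1414214, -1.4142140, -0.4242642, 0.1414214)
updated quaternion q' = (0.6981, -0.0705, -0.0212, 0.7122)

q' = (0.6981, -0.0705, -0.0212, 0.7122)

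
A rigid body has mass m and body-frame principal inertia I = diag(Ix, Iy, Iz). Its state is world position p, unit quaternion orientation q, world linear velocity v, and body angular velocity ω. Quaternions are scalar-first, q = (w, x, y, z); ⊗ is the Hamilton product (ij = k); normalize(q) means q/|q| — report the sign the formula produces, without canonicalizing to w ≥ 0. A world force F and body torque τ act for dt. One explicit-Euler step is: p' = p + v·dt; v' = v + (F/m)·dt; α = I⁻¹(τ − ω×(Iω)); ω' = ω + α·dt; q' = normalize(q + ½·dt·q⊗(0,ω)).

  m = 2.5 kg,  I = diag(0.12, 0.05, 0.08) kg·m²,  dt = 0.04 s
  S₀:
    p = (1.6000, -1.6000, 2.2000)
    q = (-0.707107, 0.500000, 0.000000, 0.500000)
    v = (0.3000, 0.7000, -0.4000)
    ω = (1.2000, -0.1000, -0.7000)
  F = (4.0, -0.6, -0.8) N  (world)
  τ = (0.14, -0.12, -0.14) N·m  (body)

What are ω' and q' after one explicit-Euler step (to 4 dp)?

α = I⁻¹(τ − ω×Iω) = (1.1492, -1.7280, -1.8550)
ω + α·dt = (1.2460, -0.1691, -0.7742)
2q̇ = q⊗(0,ω) = (-0.2500000, -0.7985284, 1.0207107, 0.4449749)
q' = normalize(q + ½dt·q⊗(0,ω)) = (-0.7118, 0.4838, 0.0204, 0.5087)

ω' = (1.2460, -0.1691, -0.7742)
q' = (-0.7118, 0.4838, 0.0204, 0.5087)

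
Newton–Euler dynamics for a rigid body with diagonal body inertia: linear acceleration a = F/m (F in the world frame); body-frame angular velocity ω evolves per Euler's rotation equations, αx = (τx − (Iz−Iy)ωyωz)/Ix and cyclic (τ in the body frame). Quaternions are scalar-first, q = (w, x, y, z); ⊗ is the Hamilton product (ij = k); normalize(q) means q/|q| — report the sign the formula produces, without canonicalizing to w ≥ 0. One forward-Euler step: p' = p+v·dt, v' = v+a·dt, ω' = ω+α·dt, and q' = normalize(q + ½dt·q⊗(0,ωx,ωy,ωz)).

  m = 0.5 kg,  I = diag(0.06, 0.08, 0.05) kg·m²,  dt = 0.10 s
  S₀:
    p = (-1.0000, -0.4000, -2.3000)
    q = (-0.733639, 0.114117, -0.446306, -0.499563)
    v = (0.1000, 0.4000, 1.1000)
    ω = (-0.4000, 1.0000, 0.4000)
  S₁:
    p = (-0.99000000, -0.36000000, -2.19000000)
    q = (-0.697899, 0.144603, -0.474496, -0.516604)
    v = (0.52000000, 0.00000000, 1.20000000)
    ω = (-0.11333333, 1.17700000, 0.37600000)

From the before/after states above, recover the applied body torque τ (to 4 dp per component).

τ = (0.1600, 0.1400, -0.0200)

rate change Δω = (0.28666667, 0.17700000, -0.02400000)
I·α + gyro = (0.1600, 0.1400, -0.0200)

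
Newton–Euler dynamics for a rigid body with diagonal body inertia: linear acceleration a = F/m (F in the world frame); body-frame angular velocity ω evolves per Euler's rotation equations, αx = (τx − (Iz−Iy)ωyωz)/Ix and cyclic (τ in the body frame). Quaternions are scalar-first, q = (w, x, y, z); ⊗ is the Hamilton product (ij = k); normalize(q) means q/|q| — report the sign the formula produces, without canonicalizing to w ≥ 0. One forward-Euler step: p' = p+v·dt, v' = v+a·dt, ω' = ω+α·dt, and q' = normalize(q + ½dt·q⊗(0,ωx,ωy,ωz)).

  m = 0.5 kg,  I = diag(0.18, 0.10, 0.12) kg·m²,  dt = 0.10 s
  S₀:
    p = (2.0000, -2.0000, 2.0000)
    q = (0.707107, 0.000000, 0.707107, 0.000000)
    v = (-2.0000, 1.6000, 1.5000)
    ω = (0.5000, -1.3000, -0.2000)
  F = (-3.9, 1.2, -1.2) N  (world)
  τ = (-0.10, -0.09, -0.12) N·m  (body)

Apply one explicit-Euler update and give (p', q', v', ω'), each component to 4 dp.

p' = (1.8000, -1.8400, 2.1500)
q' = (0.7512, 0.0106, 0.6595, -0.0247)
v' = (-2.7800, 1.8400, 1.2600)
ω' = (0.4416, -1.3840, -0.3433)

precession coupling ω×(Iω) = (0.0052, -0.0060, 0.0520)
angular accel α = (-0.5844, -0.8400, -1.4333)
new body rate ω' = (0.4416, -1.3840, -0.3433)
Hamilton product q⊗(0,ω) = (0.9192391, 0.2121321, -0.9192391, -0.4949749)
q' = normalize(q + ½dt·q⊗(0,ω)) = (0.7512, 0.0106, 0.6595, -0.0247)
a = (-7.8000, 2.4000, -2.4000)
new position p' = (1.8000, -1.8400, 2.1500)
v' = v + a·dt = (-2.7800, 1.8400, 1.2600)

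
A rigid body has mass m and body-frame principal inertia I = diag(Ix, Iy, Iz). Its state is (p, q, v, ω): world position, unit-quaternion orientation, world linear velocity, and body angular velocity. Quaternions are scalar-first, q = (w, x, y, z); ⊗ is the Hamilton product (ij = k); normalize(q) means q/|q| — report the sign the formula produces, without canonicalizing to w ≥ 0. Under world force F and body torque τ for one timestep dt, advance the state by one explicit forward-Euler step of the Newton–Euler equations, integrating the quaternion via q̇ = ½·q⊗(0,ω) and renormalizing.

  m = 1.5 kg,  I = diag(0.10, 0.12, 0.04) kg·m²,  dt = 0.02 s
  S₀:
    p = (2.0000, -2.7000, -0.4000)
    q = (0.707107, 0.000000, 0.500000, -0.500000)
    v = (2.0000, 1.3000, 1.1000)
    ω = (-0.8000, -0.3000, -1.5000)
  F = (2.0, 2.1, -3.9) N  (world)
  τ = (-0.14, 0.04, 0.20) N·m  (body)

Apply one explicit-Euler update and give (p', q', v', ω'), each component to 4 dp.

new position p' = (2.0400, -2.6740, -0.3780)
new velocity v' = (2.0267, 1.3280, 1.0480)
α = I⁻¹(τ − ω×Iω) = (-1.0400, -0.2667, 4.8800)
new body rate ω' = (-0.8208, -0.3053, -1.4024)
Hamilton product q⊗(0,ω) = (-0.6000000, -1.4656856, 0.1878679, -0.6606605)
updated quaternion q' = (0.7010, -0.0147, 0.5018, -0.5065)

p' = (2.0400, -2.6740, -0.3780)
q' = (0.7010, -0.0147, 0.5018, -0.5065)
v' = (2.0267, 1.3280, 1.0480)
ω' = (-0.8208, -0.3053, -1.4024)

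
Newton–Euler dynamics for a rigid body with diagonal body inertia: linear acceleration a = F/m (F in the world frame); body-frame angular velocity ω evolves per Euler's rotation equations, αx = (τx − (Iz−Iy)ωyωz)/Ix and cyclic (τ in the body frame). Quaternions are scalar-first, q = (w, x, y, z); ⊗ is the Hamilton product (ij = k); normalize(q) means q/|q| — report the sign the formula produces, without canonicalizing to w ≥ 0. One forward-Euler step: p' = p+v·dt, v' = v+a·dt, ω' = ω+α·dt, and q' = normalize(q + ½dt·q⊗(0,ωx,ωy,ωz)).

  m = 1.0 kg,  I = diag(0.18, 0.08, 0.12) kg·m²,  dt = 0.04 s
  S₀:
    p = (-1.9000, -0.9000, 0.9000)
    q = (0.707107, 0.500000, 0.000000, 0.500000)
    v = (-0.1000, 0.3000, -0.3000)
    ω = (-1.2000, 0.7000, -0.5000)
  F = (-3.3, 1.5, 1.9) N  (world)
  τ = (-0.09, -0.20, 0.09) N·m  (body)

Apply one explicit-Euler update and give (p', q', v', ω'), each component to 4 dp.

p' = (-1.9040, -0.8880, 0.8880)
q' = (0.7238, 0.4758, 0.0029, 0.4997)
v' = (-0.2320, 0.3600, -0.2240)
ω' = (-1.2169, 0.5820, -0.4980)

linear accel F/m = (-3.3000, 1.5000, 1.9000)
p' = p + v·dt = (-1.9040, -0.8880, 0.8880)
new velocity v' = (-0.2320, 0.3600, -0.2240)
α = I⁻¹(τ − ω×Iω) = (-0.4222, -2.9500, 0.0500)
new body rate ω' = (-1.2169, 0.5820, -0.4980)
2q̇ = q⊗(0,ω) = (0.8500000, -1.1985284, 0.1449749, -0.0035535)
updated quaternion q' = (0.7238, 0.4758, 0.0029, 0.4997)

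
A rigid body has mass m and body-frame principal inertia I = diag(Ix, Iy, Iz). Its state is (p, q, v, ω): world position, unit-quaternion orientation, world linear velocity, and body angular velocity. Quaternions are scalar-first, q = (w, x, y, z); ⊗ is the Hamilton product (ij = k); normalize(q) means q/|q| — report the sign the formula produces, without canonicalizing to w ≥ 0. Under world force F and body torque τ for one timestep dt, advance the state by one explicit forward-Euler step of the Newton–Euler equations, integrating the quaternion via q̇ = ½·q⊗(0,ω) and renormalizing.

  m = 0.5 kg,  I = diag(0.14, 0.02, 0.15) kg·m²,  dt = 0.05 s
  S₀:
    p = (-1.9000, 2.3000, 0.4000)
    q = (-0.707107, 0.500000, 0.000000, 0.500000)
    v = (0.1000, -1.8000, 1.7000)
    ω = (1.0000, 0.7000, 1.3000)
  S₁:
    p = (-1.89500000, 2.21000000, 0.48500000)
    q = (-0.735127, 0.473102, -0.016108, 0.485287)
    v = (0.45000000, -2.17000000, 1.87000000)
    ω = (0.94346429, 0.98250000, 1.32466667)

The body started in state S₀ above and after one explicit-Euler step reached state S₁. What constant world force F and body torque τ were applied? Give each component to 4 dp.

F = (3.5000, -3.7000, 1.7000)
τ = (-0.0400, 0.1000, -0.0100)

Δv = v₁−v₀ = (0.35000000, -0.37000000, 0.17000000)
m·(v₁−v₀)/dt = (3.5000, -3.7000, 1.7000)
ω₁ − ω₀ = (-0.05653571, 0.28250000, 0.02466667)
precession coupling = (0.1183, -0.0130, -0.0840)
I·α + gyro = (-0.0400, 0.1000, -0.0100)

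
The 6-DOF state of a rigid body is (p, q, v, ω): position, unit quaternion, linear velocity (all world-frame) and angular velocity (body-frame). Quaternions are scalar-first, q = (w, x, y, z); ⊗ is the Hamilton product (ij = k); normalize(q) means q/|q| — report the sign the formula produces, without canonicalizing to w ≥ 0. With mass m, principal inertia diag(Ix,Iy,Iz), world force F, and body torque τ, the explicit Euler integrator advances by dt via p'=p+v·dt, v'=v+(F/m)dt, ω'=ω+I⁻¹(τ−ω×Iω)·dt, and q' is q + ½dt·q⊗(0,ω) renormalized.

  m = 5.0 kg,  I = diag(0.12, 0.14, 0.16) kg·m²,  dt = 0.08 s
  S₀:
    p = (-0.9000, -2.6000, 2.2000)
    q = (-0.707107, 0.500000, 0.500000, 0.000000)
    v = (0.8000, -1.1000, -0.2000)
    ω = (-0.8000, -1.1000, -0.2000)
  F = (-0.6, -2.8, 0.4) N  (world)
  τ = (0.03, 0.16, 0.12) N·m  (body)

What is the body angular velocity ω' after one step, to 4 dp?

α = I⁻¹(τ − ω×Iω) = (0.2133, 1.1886, 0.6400)
ω + α·dt = (-0.7829, -1.0049, -0.1488)

ω' = (-0.7829, -1.0049, -0.1488)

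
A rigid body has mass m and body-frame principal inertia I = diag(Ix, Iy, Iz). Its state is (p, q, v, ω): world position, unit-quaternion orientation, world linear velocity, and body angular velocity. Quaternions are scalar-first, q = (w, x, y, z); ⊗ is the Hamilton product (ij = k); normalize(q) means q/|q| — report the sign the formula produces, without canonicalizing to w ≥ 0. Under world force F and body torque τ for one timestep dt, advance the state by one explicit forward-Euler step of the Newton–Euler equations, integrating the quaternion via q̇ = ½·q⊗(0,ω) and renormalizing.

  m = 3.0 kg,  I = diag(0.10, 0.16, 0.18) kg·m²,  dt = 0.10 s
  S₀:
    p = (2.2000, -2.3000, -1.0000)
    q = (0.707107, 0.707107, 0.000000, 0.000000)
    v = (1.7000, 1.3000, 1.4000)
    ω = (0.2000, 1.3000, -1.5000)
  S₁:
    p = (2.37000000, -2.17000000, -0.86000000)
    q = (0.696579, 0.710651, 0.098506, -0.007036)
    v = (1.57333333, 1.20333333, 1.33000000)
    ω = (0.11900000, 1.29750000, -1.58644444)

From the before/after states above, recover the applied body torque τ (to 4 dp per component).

ω₁ − ω₀ = (-0.08100000, -0.00250000, -0.08644444)
ω₀×(Iω₀) = (-0.0390, 0.0240, 0.0156)
I·α + gyro = (-0.1200, 0.0200, -0.1400)

τ = (-0.1200, 0.0200, -0.1400)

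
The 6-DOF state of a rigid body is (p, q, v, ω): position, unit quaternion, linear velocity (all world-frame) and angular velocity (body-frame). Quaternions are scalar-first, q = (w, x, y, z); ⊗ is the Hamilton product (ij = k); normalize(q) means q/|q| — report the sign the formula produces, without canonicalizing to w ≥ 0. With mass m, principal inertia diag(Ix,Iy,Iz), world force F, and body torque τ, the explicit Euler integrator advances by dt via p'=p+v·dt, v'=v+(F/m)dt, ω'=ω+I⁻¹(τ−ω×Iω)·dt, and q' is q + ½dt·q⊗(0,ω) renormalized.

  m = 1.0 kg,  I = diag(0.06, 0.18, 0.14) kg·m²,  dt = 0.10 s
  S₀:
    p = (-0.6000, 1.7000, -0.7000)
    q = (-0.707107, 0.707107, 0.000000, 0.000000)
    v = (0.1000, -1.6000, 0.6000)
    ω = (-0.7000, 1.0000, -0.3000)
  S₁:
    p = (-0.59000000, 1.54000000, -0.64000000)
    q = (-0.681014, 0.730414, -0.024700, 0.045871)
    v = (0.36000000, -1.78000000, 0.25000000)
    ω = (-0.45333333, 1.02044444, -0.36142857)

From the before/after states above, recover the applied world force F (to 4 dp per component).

Δv = v₁−v₀ = (0.26000000, -0.18000000, -0.35000000)
m·(v₁−v₀)/dt = (2.6000, -1.8000, -3.5000)

F = (2.6000, -1.8000, -3.5000)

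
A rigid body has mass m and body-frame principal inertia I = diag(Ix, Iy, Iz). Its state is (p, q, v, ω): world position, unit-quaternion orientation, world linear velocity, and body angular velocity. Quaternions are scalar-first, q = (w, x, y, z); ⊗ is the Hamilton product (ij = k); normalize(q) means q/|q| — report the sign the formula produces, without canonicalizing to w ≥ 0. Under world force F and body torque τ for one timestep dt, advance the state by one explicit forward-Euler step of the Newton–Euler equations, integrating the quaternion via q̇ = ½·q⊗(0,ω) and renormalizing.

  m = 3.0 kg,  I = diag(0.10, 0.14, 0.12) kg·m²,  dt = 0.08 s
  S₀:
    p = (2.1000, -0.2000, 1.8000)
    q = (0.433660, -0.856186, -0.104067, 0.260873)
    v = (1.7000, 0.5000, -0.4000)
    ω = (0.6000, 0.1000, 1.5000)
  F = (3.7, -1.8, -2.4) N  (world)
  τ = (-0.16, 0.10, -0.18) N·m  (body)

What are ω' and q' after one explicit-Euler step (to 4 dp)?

(τ − ω×Iω)/I = (-1.5700, 0.8429, -1.5200)
ω' = ω + α·dt = (0.4744, 0.1674, 1.3784)
q⊗(0,ω) = (0.1328088, 0.0780082, 1.4841688, 0.6273116)
q' = normalize(q + ½dt·q⊗(0,ω)) = (0.4381, -0.8513, -0.0446, 0.2854)

ω' = (0.4744, 0.1674, 1.3784)
q' = (0.4381, -0.8513, -0.0446, 0.2854)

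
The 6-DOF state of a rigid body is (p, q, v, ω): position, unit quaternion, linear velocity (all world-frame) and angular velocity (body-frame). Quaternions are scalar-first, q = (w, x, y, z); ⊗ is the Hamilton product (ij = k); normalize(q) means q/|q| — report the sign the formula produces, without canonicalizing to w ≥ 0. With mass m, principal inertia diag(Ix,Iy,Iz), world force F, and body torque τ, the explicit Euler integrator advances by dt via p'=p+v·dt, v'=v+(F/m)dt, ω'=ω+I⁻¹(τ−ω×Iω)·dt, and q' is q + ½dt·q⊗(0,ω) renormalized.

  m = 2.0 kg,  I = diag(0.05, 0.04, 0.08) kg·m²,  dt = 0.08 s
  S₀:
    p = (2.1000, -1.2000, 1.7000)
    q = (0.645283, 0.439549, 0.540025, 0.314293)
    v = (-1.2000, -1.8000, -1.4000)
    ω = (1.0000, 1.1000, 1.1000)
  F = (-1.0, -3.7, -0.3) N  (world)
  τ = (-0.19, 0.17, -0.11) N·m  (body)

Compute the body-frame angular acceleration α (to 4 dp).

gyro term ω×Iω = (0.0484, -0.0330, -0.0110)
angular accel α = (-4.7680, 5.0750, -1.2375)

α = (-4.7680, 5.0750, -1.2375)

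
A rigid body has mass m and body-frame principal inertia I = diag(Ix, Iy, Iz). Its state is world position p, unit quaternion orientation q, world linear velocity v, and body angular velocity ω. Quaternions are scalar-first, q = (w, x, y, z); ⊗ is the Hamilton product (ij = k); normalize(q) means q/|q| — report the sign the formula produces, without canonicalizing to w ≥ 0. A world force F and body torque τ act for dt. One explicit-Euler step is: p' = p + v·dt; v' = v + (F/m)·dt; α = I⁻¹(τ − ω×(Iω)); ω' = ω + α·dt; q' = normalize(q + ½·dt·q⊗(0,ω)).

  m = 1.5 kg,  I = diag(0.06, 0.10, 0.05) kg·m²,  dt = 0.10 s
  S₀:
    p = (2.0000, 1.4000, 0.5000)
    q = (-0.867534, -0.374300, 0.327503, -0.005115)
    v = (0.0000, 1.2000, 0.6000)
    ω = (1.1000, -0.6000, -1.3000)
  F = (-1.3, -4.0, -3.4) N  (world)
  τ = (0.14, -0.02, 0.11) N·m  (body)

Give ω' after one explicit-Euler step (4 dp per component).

ω' = (1.3983, -0.6057, -1.0272)

ω×(Iω) gyroscopic = (-0.0390, -0.0143, -0.0264)
(τ − ω×Iω)/I = (2.9833, -0.0570, 2.7280)
ω + α·dt = (1.3983, -0.6057, -1.0272)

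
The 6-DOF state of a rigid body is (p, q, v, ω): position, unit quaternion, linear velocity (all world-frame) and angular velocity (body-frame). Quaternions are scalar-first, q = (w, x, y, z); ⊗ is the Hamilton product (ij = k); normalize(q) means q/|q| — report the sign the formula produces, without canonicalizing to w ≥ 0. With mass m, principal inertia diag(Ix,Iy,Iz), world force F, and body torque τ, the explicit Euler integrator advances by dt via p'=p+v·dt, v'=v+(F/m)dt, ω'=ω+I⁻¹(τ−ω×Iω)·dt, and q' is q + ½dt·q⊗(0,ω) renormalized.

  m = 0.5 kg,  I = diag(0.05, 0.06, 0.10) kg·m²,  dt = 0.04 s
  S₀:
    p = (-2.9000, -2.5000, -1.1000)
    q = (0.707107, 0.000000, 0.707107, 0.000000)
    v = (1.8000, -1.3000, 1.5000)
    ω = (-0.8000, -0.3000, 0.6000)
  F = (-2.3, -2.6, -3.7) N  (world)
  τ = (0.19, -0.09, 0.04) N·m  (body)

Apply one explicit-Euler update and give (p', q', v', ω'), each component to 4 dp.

p' = (-2.8280, -2.5520, -1.0400)
q' = (0.7112, -0.0028, 0.7027, 0.0198)
v' = (1.6160, -1.5080, 1.2040)
ω' = (-0.6422, -0.3760, 0.6150)

new position p' = (-2.8280, -2.5520, -1.0400)
v' = v + a·dt = (1.6160, -1.5080, 1.2040)
angular accel α = (3.9440, -1.9000, 0.3760)
new body rate ω' = (-0.6422, -0.3760, 0.6150)
2q̇ = q⊗(0,ω) = (0.2121321, -0.1414214, -0.2121321, 0.9899498)
q' = normalize(q + ½dt·q⊗(0,ω)) = (0.7112, -0.0028, 0.7027, 0.0198)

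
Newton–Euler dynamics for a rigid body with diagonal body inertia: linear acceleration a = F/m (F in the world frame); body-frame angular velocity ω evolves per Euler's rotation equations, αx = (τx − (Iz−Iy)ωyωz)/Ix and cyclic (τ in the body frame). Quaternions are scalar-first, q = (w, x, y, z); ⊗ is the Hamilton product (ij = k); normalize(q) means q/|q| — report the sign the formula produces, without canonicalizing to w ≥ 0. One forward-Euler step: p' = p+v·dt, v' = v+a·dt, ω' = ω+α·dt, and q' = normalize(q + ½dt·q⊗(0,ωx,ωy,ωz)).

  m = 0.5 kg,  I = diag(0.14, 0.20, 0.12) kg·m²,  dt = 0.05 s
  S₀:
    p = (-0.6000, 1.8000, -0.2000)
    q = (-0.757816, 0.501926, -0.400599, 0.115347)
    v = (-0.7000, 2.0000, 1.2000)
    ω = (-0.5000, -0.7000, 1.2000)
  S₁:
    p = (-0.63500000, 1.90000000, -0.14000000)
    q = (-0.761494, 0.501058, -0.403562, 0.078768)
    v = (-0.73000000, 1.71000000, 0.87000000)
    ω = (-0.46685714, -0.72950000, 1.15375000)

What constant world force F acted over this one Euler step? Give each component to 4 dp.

Δv = v₁−v₀ = (-0.03000000, -0.29000000, -0.33000000)
F = m·Δv/dt = (-0.3000, -2.9000, -3.3000)

F = (-0.3000, -2.9000, -3.3000)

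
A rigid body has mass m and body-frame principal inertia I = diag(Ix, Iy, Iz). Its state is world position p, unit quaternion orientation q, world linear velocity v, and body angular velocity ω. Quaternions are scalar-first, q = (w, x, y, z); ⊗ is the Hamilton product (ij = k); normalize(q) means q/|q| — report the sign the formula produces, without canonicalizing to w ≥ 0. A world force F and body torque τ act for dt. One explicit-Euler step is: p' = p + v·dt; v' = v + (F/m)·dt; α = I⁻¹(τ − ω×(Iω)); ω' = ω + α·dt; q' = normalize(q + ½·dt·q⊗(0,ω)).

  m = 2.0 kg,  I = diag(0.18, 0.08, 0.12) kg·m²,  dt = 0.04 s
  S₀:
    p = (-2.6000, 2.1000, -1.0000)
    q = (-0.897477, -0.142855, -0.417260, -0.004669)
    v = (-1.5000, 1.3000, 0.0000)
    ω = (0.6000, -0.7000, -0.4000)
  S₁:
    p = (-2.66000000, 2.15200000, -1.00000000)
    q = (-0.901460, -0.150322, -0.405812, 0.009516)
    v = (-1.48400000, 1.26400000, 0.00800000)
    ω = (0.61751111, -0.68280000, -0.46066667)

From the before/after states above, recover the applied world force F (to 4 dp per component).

F = (0.8000, -1.8000, 0.4000)

velocity change Δv = (0.01600000, -0.03600000, 0.00800000)
m·(v₁−v₀)/dt = (0.8000, -1.8000, 0.4000)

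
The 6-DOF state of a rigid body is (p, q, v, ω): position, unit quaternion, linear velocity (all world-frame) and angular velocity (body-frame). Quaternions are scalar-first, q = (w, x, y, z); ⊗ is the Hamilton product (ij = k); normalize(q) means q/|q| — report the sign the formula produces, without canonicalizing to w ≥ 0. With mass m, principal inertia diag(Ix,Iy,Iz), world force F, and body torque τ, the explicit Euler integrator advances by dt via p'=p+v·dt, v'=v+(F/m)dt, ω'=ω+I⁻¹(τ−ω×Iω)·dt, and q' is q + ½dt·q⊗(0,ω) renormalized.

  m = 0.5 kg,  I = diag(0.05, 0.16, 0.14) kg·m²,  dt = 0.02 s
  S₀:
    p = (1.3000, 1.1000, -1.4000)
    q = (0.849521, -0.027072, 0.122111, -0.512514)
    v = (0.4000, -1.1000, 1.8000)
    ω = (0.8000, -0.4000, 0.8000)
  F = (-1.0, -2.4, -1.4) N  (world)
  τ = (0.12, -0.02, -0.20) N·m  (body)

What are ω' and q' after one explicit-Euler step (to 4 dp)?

ω' = (0.8454, -0.3953, 0.7765)
q' = (0.8543, -0.0213, 0.1148, -0.5065)

ω×(Iω) gyroscopic = (0.0064, -0.0576, -0.0352)
α = I⁻¹(τ − ω×Iω) = (2.2720, 0.2350, -1.1771)
new body rate ω' = (0.8454, -0.3953, 0.7765)
Hamilton product q⊗(0,ω) = (0.4805132, 0.5723000, -0.7281620, 0.5927568)
q + ½dt·q⊗(0,ω), renormalized = (0.8543, -0.0213, 0.1148, -0.5065)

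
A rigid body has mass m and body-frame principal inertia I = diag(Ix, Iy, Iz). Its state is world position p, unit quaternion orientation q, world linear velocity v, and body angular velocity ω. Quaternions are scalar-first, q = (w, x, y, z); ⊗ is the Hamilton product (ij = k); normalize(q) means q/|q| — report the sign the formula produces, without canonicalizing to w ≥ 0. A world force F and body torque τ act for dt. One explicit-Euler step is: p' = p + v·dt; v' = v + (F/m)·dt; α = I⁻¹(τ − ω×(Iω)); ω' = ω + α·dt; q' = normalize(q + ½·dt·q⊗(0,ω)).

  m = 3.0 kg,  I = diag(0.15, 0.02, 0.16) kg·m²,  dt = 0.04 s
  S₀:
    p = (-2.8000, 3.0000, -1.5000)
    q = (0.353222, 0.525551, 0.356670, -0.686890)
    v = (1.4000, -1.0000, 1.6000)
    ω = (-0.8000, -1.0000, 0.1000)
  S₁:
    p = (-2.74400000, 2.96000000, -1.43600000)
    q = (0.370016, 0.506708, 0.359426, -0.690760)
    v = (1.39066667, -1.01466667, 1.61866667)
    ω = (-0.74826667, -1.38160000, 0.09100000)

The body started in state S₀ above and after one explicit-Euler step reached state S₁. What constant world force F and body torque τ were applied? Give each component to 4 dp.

v₁ − v₀ = (-0.00933333, -0.01466667, 0.01866667)
F = m·Δv/dt = (-0.7000, -1.1000, 1.4000)
ω₁ − ω₀ = (0.05173333, -0.38160000, -0.00900000)
applied torque τ = (0.1800, -0.1900, -0.1400)

F = (-0.7000, -1.1000, 1.4000)
τ = (0.1800, -0.1900, -0.1400)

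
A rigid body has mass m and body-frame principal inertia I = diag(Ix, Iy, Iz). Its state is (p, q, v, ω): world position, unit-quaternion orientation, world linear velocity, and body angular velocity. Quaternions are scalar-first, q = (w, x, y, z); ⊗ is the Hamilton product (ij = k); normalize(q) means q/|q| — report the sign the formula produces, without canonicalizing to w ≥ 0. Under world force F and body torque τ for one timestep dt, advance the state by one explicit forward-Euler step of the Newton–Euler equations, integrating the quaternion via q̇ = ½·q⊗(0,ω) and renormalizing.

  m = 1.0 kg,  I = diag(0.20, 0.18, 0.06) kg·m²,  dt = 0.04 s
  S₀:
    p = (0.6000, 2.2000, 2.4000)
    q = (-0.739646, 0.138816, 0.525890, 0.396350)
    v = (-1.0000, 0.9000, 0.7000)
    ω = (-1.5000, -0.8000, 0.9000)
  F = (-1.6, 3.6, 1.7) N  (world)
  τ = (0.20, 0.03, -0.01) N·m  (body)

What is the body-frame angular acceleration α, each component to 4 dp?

precession coupling ω×(Iω) = (0.0864, -0.1890, -0.0240)
(τ − ω×Iω)/I = (0.5680, 1.2167, 0.2333)

α = (0.5680, 1.2167, 0.2333)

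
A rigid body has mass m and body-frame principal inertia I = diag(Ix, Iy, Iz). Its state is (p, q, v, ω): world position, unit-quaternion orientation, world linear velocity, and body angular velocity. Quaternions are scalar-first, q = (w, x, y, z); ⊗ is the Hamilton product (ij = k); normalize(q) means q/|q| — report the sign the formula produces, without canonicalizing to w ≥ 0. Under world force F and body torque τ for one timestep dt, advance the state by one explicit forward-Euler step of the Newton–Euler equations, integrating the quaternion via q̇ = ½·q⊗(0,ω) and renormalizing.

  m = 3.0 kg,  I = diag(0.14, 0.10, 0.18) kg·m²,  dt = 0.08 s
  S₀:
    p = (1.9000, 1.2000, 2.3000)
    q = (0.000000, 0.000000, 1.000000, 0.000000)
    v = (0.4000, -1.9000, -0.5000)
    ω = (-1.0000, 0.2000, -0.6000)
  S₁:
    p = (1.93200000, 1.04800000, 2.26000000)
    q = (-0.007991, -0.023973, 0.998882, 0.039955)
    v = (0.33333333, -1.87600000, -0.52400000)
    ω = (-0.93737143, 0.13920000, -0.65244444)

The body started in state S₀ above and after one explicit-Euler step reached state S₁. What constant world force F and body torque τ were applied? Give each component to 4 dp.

F = (-2.5000, 0.9000, -0.9000)
τ = (0.1000, -0.1000, -0.1100)

ω₁ − ω₀ = (0.06262857, -0.06080000, -0.05244444)
I·α + gyro = (0.1000, -0.1000, -0.1100)
Δv = v₁−v₀ = (-0.06666667, 0.02400000, -0.02400000)
F = m·Δv/dt = (-2.5000, 0.9000, -0.9000)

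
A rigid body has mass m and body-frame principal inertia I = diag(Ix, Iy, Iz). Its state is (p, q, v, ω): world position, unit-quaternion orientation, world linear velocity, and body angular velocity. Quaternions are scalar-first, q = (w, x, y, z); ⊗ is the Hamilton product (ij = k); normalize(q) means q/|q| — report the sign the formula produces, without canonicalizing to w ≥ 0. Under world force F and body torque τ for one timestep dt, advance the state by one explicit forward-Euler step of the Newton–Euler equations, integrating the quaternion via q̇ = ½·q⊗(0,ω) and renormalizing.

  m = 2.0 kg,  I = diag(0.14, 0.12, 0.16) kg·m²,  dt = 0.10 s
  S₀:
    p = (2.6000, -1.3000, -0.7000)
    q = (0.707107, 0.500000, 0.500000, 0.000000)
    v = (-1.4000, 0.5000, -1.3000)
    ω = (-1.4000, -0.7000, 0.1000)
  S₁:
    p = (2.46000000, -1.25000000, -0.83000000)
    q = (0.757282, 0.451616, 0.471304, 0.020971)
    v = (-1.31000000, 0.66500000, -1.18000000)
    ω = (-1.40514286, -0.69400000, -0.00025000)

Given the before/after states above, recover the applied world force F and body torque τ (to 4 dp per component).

F = (1.8000, 3.3000, 2.4000)
τ = (-0.0100, 0.0100, -0.1800)

Δω = ω₁−ω₀ = (-0.00514286, 0.00600000, -0.10025000)
τ = I·(Δω/dt) + ω₀×(Iω₀) = (-0.0100, 0.0100, -0.1800)
v₁ − v₀ = (0.09000000, 0.16500000, 0.12000000)
applied force F = (1.8000, 3.3000, 2.4000)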